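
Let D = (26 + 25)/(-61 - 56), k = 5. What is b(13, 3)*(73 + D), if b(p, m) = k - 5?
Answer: 0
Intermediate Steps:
D = -17/39 (D = 51/(-117) = 51*(-1/117) = -17/39 ≈ -0.43590)
b(p, m) = 0 (b(p, m) = 5 - 5 = 0)
b(13, 3)*(73 + D) = 0*(73 - 17/39) = 0*(2830/39) = 0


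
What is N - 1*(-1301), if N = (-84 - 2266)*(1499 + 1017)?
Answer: -5911299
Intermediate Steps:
N = -5912600 (N = -2350*2516 = -5912600)
N - 1*(-1301) = -5912600 - 1*(-1301) = -5912600 + 1301 = -5911299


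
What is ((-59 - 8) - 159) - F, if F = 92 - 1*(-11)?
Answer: -329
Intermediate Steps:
F = 103 (F = 92 + 11 = 103)
((-59 - 8) - 159) - F = ((-59 - 8) - 159) - 1*103 = (-67 - 159) - 103 = -226 - 103 = -329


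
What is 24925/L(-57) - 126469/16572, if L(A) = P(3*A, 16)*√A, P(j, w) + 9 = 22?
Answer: -126469/16572 - 24925*I*√57/741 ≈ -7.6315 - 253.95*I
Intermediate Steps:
P(j, w) = 13 (P(j, w) = -9 + 22 = 13)
L(A) = 13*√A
24925/L(-57) - 126469/16572 = 24925/((13*√(-57))) - 126469/16572 = 24925/((13*(I*√57))) - 126469*1/16572 = 24925/((13*I*√57)) - 126469/16572 = 24925*(-I*√57/741) - 126469/16572 = -24925*I*√57/741 - 126469/16572 = -126469/16572 - 24925*I*√57/741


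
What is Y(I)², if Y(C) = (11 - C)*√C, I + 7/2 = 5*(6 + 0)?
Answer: 50933/8 ≈ 6366.6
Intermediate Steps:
I = 53/2 (I = -7/2 + 5*(6 + 0) = -7/2 + 5*6 = -7/2 + 30 = 53/2 ≈ 26.500)
Y(C) = √C*(11 - C)
Y(I)² = (√(53/2)*(11 - 1*53/2))² = ((√106/2)*(11 - 53/2))² = ((√106/2)*(-31/2))² = (-31*√106/4)² = 50933/8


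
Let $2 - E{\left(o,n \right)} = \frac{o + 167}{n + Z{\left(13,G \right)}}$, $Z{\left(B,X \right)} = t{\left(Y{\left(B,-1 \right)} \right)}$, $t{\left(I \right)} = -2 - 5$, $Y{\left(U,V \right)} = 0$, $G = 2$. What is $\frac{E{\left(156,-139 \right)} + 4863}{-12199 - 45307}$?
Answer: $- \frac{710613}{8395876} \approx -0.084638$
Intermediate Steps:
$t{\left(I \right)} = -7$
$Z{\left(B,X \right)} = -7$
$E{\left(o,n \right)} = 2 - \frac{167 + o}{-7 + n}$ ($E{\left(o,n \right)} = 2 - \frac{o + 167}{n - 7} = 2 - \frac{167 + o}{-7 + n}$)
$\frac{E{\left(156,-139 \right)} + 4863}{-12199 - 45307} = \frac{\frac{-181 - 156 + 2 \left(-139\right)}{-7 - 139} + 4863}{-12199 - 45307} = \frac{\frac{-181 - 156 - 278}{-146} + 4863}{-57506} = \left(\left(- \frac{1}{146}\right) \left(-615\right) + 4863\right) \left(- \frac{1}{57506}\right) = \left(\frac{615}{146} + 4863\right) \left(- \frac{1}{57506}\right) = \frac{710613}{146} \left(- \frac{1}{57506}\right) = - \frac{710613}{8395876}$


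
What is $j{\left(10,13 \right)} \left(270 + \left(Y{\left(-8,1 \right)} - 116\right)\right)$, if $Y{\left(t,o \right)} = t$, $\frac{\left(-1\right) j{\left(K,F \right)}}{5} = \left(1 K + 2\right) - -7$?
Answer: $-13870$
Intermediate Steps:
$j{\left(K,F \right)} = -45 - 5 K$ ($j{\left(K,F \right)} = - 5 \left(\left(1 K + 2\right) - -7\right) = - 5 \left(\left(K + 2\right) + 7\right) = - 5 \left(\left(2 + K\right) + 7\right) = - 5 \left(9 + K\right) = -45 - 5 K$)
$j{\left(10,13 \right)} \left(270 + \left(Y{\left(-8,1 \right)} - 116\right)\right) = \left(-45 - 50\right) \left(270 - 124\right) = - 95 \left(270 - 124\right) = \left(-95\right) 146 = -13870$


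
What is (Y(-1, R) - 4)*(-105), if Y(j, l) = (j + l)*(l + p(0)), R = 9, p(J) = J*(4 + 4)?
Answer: -7140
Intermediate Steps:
p(J) = 8*J (p(J) = J*8 = 8*J)
Y(j, l) = l*(j + l) (Y(j, l) = (j + l)*(l + 8*0) = (j + l)*(l + 0) = (j + l)*l = l*(j + l))
(Y(-1, R) - 4)*(-105) = (9*(-1 + 9) - 4)*(-105) = (9*8 - 4)*(-105) = (72 - 4)*(-105) = 68*(-105) = -7140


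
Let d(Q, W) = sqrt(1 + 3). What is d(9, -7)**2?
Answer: 4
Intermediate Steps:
d(Q, W) = 2 (d(Q, W) = sqrt(4) = 2)
d(9, -7)**2 = 2**2 = 4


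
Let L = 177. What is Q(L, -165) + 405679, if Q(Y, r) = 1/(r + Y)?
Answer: 4868149/12 ≈ 4.0568e+5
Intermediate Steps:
Q(Y, r) = 1/(Y + r)
Q(L, -165) + 405679 = 1/(177 - 165) + 405679 = 1/12 + 405679 = 4868149/12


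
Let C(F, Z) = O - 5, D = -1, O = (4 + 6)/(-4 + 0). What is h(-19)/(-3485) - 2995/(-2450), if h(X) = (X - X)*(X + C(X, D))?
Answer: 599/490 ≈ 1.2224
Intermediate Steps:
O = -5/2 (O = 10/(-4) = 10*(-1/4) = -5/2 ≈ -2.5000)
C(F, Z) = -15/2 (C(F, Z) = -5/2 - 5 = -15/2)
h(X) = 0 (h(X) = (X - X)*(X - 15/2) = 0*(-15/2 + X) = 0)
h(-19)/(-3485) - 2995/(-2450) = 0/(-3485) - 2995/(-2450) = 0*(-1/3485) - 2995*(-1/2450) = 0 + 599/490 = 599/490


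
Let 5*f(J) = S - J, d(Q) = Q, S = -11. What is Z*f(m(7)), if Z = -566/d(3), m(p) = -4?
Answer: 3962/15 ≈ 264.13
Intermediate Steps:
f(J) = -11/5 - J/5 (f(J) = (-11 - J)/5 = -11/5 - J/5)
Z = -566/3 ≈ -188.67
Z*f(m(7)) = -566*(-11/5 - ⅕*(-4))/3 = -566*(-11/5 + ⅘)/3 = -566/3*(-7/5) = 3962/15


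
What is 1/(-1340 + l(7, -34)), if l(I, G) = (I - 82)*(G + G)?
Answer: 1/3760 ≈ 0.00026596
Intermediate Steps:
l(I, G) = 2*G*(-82 + I) (l(I, G) = (-82 + I)*(2*G) = 2*G*(-82 + I))
1/(-1340 + l(7, -34)) = 1/(-1340 + 2*(-34)*(-82 + 7)) = 1/(-1340 + 2*(-34)*(-75)) = 1/(-1340 + 5100) = 1/3760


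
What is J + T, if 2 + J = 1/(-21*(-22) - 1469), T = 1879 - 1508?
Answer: 371582/1007 ≈ 369.00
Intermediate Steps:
T = 371
J = -2015/1007 (J = -2 + 1/(-21*(-22) - 1469) = -2 + 1/(462 - 1469) = -2 + 1/(-1007) = -2 - 1/1007 = -2015/1007 ≈ -2.0010)
J + T = -2015/1007 + 371 = 371582/1007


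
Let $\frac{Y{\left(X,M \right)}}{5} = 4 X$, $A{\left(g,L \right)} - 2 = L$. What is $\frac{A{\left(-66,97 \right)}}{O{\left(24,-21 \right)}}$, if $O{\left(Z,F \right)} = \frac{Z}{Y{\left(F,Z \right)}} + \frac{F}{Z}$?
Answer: $- \frac{3080}{29} \approx -106.21$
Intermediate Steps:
$A{\left(g,L \right)} = 2 + L$
$Y{\left(X,M \right)} = 20 X$ ($Y{\left(X,M \right)} = 5 \cdot 4 X = 20 X$)
$O{\left(Z,F \right)} = \frac{F}{Z} + \frac{Z}{20 F}$ ($O{\left(Z,F \right)} = \frac{Z}{20 F} + \frac{F}{Z} = \frac{F}{Z} + \frac{Z}{20 F}$)
$\frac{A{\left(-66,97 \right)}}{O{\left(24,-21 \right)}} = \frac{2 + 97}{- \frac{21}{24} + \frac{1}{20} \cdot 24 \frac{1}{-21}} = \frac{99}{\left(-21\right) \frac{1}{24} + \frac{1}{20} \cdot 24 \left(- \frac{1}{21}\right)} = \frac{99}{- \frac{7}{8} - \frac{2}{35}} = \frac{99}{- \frac{261}{280}} = 99 \left(- \frac{280}{261}\right) = - \frac{3080}{29}$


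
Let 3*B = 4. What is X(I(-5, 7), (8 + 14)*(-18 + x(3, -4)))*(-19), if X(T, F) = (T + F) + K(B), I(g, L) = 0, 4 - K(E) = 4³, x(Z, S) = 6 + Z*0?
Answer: 6156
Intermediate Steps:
x(Z, S) = 6 (x(Z, S) = 6 + 0 = 6)
B = 4/3 (B = (⅓)*4 = 4/3 ≈ 1.3333)
K(E) = -60 (K(E) = 4 - 1*4³ = 4 - 1*64 = 4 - 64 = -60)
X(T, F) = -60 + F + T (X(T, F) = (T + F) - 60 = (F + T) - 60 = -60 + F + T)
X(I(-5, 7), (8 + 14)*(-18 + x(3, -4)))*(-19) = (-60 + (8 + 14)*(-18 + 6) + 0)*(-19) = (-60 + 22*(-12) + 0)*(-19) = (-60 - 264 + 0)*(-19) = -324*(-19) = 6156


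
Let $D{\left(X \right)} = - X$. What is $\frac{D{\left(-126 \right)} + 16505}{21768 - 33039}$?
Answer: $- \frac{16631}{11271} \approx -1.4756$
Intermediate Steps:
$\frac{D{\left(-126 \right)} + 16505}{21768 - 33039} = \frac{\left(-1\right) \left(-126\right) + 16505}{21768 - 33039} = \frac{126 + 16505}{-11271} = 16631 \left(- \frac{1}{11271}\right) = - \frac{16631}{11271}$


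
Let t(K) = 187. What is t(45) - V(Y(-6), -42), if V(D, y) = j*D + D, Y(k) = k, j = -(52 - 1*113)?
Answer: 559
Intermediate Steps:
j = 61 (j = -(52 - 113) = -1*(-61) = 61)
V(D, y) = 62*D (V(D, y) = 61*D + D = 62*D)
t(45) - V(Y(-6), -42) = 187 - 62*(-6) = 187 - 1*(-372) = 187 + 372 = 559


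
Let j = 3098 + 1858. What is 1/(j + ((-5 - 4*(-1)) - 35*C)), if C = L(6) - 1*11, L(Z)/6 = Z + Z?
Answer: 1/2820 ≈ 0.00035461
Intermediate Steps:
j = 4956
L(Z) = 12*Z (L(Z) = 6*(Z + Z) = 6*(2*Z) = 12*Z)
C = 61 (C = 12*6 - 1*11 = 72 - 11 = 61)
1/(j + ((-5 - 4*(-1)) - 35*C)) = 1/(4956 + ((-5 - 4*(-1)) - 35*61)) = 1/(4956 + ((-5 + 4) - 2135)) = 1/(4956 + (-1 - 2135)) = 1/(4956 - 2136) = 1/2820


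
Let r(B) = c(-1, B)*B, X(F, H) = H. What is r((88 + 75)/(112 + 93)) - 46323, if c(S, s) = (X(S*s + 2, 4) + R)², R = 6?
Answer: -1895983/41 ≈ -46244.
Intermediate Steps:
c(S, s) = 100 (c(S, s) = (4 + 6)² = 10² = 100)
r(B) = 100*B
r((88 + 75)/(112 + 93)) - 46323 = 100*((88 + 75)/(112 + 93)) - 46323 = 100*(163/205) - 46323 = 3260/41 - 46323 = -1895983/41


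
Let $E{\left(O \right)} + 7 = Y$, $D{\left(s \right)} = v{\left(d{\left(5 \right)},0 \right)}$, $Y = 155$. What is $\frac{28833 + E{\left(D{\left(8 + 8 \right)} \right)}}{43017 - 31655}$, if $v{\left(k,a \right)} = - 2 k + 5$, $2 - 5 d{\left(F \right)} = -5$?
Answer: $\frac{28981}{11362} \approx 2.5507$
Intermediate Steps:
$d{\left(F \right)} = \frac{7}{5}$ ($d{\left(F \right)} = \frac{2}{5} - -1 = \frac{2}{5} + 1 = \frac{7}{5}$)
$v{\left(k,a \right)} = 5 - 2 k$
$D{\left(s \right)} = \frac{11}{5}$ ($D{\left(s \right)} = 5 - \frac{14}{5} = \frac{11}{5}$)
$E{\left(O \right)} = 148$ ($E{\left(O \right)} = -7 + 155 = 148$)
$\frac{28833 + E{\left(D{\left(8 + 8 \right)} \right)}}{43017 - 31655} = \frac{28833 + 148}{43017 - 31655} = \frac{28981}{11362}$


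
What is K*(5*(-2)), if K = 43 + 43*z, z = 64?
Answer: -27950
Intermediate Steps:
K = 2795 (K = 43 + 43*64 = 43 + 2752 = 2795)
K*(5*(-2)) = 2795*(5*(-2)) = 2795*(-10) = -27950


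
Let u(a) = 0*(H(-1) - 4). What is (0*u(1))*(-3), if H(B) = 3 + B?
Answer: 0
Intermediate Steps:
u(a) = 0 (u(a) = 0*((3 - 1) - 4) = 0*(2 - 4) = 0*(-2) = 0)
(0*u(1))*(-3) = (0*0)*(-3) = 0*(-3) = 0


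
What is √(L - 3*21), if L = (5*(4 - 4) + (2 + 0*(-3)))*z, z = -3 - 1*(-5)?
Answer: I*√59 ≈ 7.6811*I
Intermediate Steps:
z = 2 (z = -3 + 5 = 2)
L = 4 (L = (5*(4 - 4) + (2 + 0*(-3)))*2 = (5*0 + (2 + 0))*2 = (0 + 2)*2 = 2*2 = 4)
√(L - 3*21) = √(4 - 3*21) = √(4 - 63) = √(-59) = I*√59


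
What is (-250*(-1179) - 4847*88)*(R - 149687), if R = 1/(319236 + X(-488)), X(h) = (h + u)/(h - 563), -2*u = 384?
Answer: 3309320440835645013/167758858 ≈ 1.9727e+10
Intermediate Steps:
u = -192 (u = -1/2*384 = -192)
X(h) = (-192 + h)/(-563 + h) (X(h) = (h - 192)/(h - 563) = (-192 + h)/(-563 + h))
R = 1051/335517716 (R = 1/(319236 + (-192 - 488)/(-563 - 488)) = 1/(319236 - 680/(-1051)) = 1/(319236 - 1/1051*(-680)) = 1/(319236 + 680/1051) = 1/(335517716/1051) = 1051/335517716 ≈ 3.1325e-6)
(-250*(-1179) - 4847*88)*(R - 149687) = (-250*(-1179) - 4847*88)*(1051/335517716 - 149687) = (294750 - 426536)*(-50222640353841/335517716) = -131786*(-50222640353841/335517716) = 3309320440835645013/167758858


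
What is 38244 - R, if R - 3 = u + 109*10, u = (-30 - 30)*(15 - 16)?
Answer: 37091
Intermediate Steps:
u = 60 (u = -60*(-1) = 60)
R = 1153 (R = 3 + (60 + 109*10) = 3 + (60 + 1090) = 3 + 1150 = 1153)
38244 - R = 38244 - 1*1153 = 38244 - 1153 = 37091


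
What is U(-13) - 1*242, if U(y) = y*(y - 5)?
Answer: -8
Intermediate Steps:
U(y) = y*(-5 + y)
U(-13) - 1*242 = -13*(-5 - 13) - 1*242 = -13*(-18) - 242 = 234 - 242 = -8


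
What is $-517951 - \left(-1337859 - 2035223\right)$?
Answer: $2855131$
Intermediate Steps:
$-517951 - \left(-1337859 - 2035223\right) = -517951 - -3373082 = -517951 + 3373082 = 2855131$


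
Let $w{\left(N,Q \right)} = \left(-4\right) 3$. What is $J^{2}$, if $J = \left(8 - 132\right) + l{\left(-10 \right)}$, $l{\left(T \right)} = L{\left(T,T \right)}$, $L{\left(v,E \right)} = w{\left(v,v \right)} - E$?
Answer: $15876$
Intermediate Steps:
$w{\left(N,Q \right)} = -12$
$L{\left(v,E \right)} = -12 - E$
$l{\left(T \right)} = -12 - T$
$J = -126$ ($J = \left(8 - 132\right) - 2 = \left(8 - 132\right) + \left(-12 + 10\right) = -124 - 2 = -126$)
$J^{2} = \left(-126\right)^{2} = 15876$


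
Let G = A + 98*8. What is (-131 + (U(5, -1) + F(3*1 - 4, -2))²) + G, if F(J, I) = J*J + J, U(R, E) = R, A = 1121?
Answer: 1799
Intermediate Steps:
G = 1905 (G = 1121 + 98*8 = 1121 + 784 = 1905)
F(J, I) = J + J² (F(J, I) = J² + J = J + J²)
(-131 + (U(5, -1) + F(3*1 - 4, -2))²) + G = (-131 + (5 + (3*1 - 4)*(1 + (3*1 - 4)))²) + 1905 = (-131 + (5 + (3 - 4)*(1 + (3 - 4)))²) + 1905 = (-131 + (5 - (1 - 1))²) + 1905 = (-131 + (5 - 1*0)²) + 1905 = (-131 + (5 + 0)²) + 1905 = (-131 + 5²) + 1905 = (-131 + 25) + 1905 = -106 + 1905 = 1799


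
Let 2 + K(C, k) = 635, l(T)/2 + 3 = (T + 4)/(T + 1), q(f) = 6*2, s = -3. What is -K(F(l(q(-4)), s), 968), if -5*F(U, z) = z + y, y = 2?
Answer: -633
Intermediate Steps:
q(f) = 12
l(T) = -6 + 2*(4 + T)/(1 + T) (l(T) = -6 + 2*((T + 4)/(T + 1)) = -6 + 2*((4 + T)/(1 + T)) = -6 + 2*(4 + T)/(1 + T))
F(U, z) = -2/5 - z/5 (F(U, z) = -(z + 2)/5 = -(2 + z)/5 = -2/5 - z/5)
K(C, k) = 633 (K(C, k) = -2 + 635 = 633)
-K(F(l(q(-4)), s), 968) = -1*633 = -633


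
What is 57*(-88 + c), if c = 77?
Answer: -627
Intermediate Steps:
57*(-88 + c) = 57*(-88 + 77) = 57*(-11) = -627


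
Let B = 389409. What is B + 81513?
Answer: 470922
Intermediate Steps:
B + 81513 = 389409 + 81513 = 470922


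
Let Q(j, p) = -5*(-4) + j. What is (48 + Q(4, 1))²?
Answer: 5184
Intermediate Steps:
Q(j, p) = 20 + j
(48 + Q(4, 1))² = (48 + (20 + 4))² = (48 + 24)² = 72² = 5184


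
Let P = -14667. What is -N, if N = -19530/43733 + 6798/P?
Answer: 194581148/213810637 ≈ 0.91006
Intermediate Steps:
N = -194581148/213810637 (N = -19530/43733 + 6798/(-14667) = -19530*1/43733 + 6798*(-1/14667) = -19530/43733 - 2266/4889 = -194581148/213810637 ≈ -0.91006)
-N = -1*(-194581148/213810637) = 194581148/213810637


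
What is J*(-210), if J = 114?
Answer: -23940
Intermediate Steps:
J*(-210) = 114*(-210) = -23940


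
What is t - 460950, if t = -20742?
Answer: -481692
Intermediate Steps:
t - 460950 = -20742 - 460950 = -481692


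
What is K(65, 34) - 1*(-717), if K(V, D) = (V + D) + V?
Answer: 881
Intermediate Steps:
K(V, D) = D + 2*V (K(V, D) = (D + V) + V = D + 2*V)
K(65, 34) - 1*(-717) = (34 + 2*65) - 1*(-717) = (34 + 130) + 717 = 164 + 717 = 881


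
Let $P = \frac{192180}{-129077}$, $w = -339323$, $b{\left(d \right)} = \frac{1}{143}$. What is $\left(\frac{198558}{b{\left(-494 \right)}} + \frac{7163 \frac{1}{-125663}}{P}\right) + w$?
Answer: $\frac{677513100483063691}{24149915340} \approx 2.8054 \cdot 10^{7}$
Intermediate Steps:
$b{\left(d \right)} = \frac{1}{143}$
$P = - \frac{192180}{129077}$ ($P = 192180 \left(- \frac{1}{129077}\right) = - \frac{192180}{129077} \approx -1.4889$)
$\left(\frac{198558}{b{\left(-494 \right)}} + \frac{7163 \frac{1}{-125663}}{P}\right) + w = \left(198558 \frac{1}{\frac{1}{143}} + \frac{7163 \frac{1}{-125663}}{- \frac{192180}{129077}}\right) - 339323 = \left(198558 \cdot 143 + 7163 \left(- \frac{1}{125663}\right) \left(- \frac{129077}{192180}\right)\right) - 339323 = \left(28393794 - - \frac{924578551}{24149915340}\right) - 339323 = \left(28393794 + \frac{924578551}{24149915340}\right) - 339323 = \frac{685707722205978511}{24149915340} - 339323 = \frac{677513100483063691}{24149915340}$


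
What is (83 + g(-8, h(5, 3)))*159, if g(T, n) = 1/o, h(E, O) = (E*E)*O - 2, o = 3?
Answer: 13250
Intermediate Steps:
h(E, O) = -2 + O*E² (h(E, O) = E²*O - 2 = O*E² - 2 = -2 + O*E²)
g(T, n) = ⅓ (g(T, n) = 1/3 = ⅓)
(83 + g(-8, h(5, 3)))*159 = (83 + ⅓)*159 = (250/3)*159 = 13250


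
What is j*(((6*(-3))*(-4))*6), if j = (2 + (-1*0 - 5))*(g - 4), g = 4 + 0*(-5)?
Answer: 0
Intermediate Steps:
g = 4 (g = 4 + 0 = 4)
j = 0 (j = (2 + (-1*0 - 5))*(4 - 4) = (2 + (0 - 5))*0 = (2 - 5)*0 = -3*0 = 0)
j*(((6*(-3))*(-4))*6) = 0*(((6*(-3))*(-4))*6) = 0*(-18*(-4)*6) = 0*(72*6) = 0*432 = 0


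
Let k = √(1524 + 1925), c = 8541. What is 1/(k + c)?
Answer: 8541/72945232 - √3449/72945232 ≈ 0.00011628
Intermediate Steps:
k = √3449 ≈ 58.728
1/(k + c) = 1/(√3449 + 8541) = 1/(8541 + √3449)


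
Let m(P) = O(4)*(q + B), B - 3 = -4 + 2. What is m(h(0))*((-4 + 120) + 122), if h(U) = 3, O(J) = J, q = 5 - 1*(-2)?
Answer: 7616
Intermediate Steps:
q = 7 (q = 5 + 2 = 7)
B = 1 (B = 3 + (-4 + 2) = 3 - 2 = 1)
m(P) = 32 (m(P) = 4*(7 + 1) = 4*8 = 32)
m(h(0))*((-4 + 120) + 122) = 32*((-4 + 120) + 122) = 32*(116 + 122) = 32*238 = 7616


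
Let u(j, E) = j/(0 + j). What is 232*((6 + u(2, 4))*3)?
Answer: 4872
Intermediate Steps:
u(j, E) = 1 (u(j, E) = j/j = 1)
232*((6 + u(2, 4))*3) = 232*((6 + 1)*3) = 232*(7*3) = 232*21 = 4872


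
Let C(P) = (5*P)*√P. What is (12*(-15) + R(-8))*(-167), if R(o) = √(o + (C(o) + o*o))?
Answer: 30060 - 334*√(14 - 20*I*√2) ≈ 28466.0 + 989.66*I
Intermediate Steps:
C(P) = 5*P^(3/2)
R(o) = √(o + o² + 5*o^(3/2)) (R(o) = √(o + (5*o^(3/2) + o*o)) = √(o + (5*o^(3/2) + o²)) = √(o + (o² + 5*o^(3/2))) = √(o + o² + 5*o^(3/2)))
(12*(-15) + R(-8))*(-167) = (12*(-15) + √(-8 + (-8)² + 5*(-8)^(3/2)))*(-167) = (-180 + √(-8 + 64 + 5*(-16*I*√2)))*(-167) = (-180 + √(-8 + 64 - 80*I*√2))*(-167) = (-180 + √(56 - 80*I*√2))*(-167) = 30060 - 167*√(56 - 80*I*√2)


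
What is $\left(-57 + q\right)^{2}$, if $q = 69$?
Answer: $144$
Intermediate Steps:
$\left(-57 + q\right)^{2} = \left(-57 + 69\right)^{2} = 12^{2} = 144$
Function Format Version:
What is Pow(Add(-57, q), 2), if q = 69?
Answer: 144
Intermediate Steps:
Pow(Add(-57, q), 2) = Pow(Add(-57, 69), 2) = Pow(12, 2) = 144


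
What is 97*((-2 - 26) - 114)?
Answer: -13774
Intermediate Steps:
97*((-2 - 26) - 114) = 97*(-28 - 114) = 97*(-142) = -13774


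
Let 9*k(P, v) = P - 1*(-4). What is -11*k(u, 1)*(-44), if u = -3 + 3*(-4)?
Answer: -5324/9 ≈ -591.56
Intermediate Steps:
u = -15 (u = -3 - 12 = -15)
k(P, v) = 4/9 + P/9 (k(P, v) = (P - 1*(-4))/9 = (P + 4)/9 = (4 + P)/9 = 4/9 + P/9)
-11*k(u, 1)*(-44) = -11*(4/9 + (1/9)*(-15))*(-44) = -11*(4/9 - 5/3)*(-44) = -11*(-11/9)*(-44) = (121/9)*(-44) = -5324/9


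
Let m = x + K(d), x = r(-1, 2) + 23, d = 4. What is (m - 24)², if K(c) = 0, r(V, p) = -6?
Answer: 49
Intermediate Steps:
x = 17 (x = -6 + 23 = 17)
m = 17 (m = 17 + 0 = 17)
(m - 24)² = (17 - 24)² = (-7)² = 49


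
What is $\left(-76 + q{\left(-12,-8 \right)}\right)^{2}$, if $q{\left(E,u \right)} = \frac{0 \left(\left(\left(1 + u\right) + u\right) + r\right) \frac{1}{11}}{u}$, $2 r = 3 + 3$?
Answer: $5776$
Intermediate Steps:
$r = 3$ ($r = \frac{3 + 3}{2} = \frac{1}{2} \cdot 6 = 3$)
$q{\left(E,u \right)} = 0$ ($q{\left(E,u \right)} = \frac{0 \left(\left(\left(1 + u\right) + u\right) + 3\right) \frac{1}{11}}{u} = \frac{0 \left(\left(1 + 2 u\right) + 3\right) \frac{1}{11}}{u} = \frac{0 \left(4 + 2 u\right) \frac{1}{11}}{u} = \frac{0 \cdot \frac{1}{11}}{u} = \frac{0}{u} = 0$)
$\left(-76 + q{\left(-12,-8 \right)}\right)^{2} = \left(-76 + 0\right)^{2} = \left(-76\right)^{2} = 5776$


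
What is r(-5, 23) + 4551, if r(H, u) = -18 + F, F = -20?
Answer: 4513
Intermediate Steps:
r(H, u) = -38 (r(H, u) = -18 - 20 = -38)
r(-5, 23) + 4551 = -38 + 4551 = 4513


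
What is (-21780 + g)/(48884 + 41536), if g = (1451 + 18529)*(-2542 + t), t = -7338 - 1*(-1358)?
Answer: -2838189/1507 ≈ -1883.3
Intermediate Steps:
t = -5980 (t = -7338 + 1358 = -5980)
g = -170269560 (g = (1451 + 18529)*(-2542 - 5980) = 19980*(-8522) = -170269560)
(-21780 + g)/(48884 + 41536) = (-21780 - 170269560)/(48884 + 41536) = -170291340/90420 = -170291340*1/90420 = -2838189/1507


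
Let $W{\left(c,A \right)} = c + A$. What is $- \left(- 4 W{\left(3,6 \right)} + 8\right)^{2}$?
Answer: $-784$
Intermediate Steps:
$W{\left(c,A \right)} = A + c$
$- \left(- 4 W{\left(3,6 \right)} + 8\right)^{2} = - \left(- 4 \left(6 + 3\right) + 8\right)^{2} = - \left(\left(-4\right) 9 + 8\right)^{2} = - \left(-36 + 8\right)^{2} = - \left(-28\right)^{2} = \left(-1\right) 784 = -784$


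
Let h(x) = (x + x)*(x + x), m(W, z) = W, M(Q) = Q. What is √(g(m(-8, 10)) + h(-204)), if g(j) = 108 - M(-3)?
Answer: 5*√6663 ≈ 408.14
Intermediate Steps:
h(x) = 4*x² (h(x) = (2*x)*(2*x) = 4*x²)
g(j) = 111 (g(j) = 108 - 1*(-3) = 108 + 3 = 111)
√(g(m(-8, 10)) + h(-204)) = √(111 + 4*(-204)²) = √(111 + 4*41616) = √(111 + 166464) = √166575 = 5*√6663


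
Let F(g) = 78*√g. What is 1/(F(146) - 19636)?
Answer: -4909/96171058 - 39*√146/192342116 ≈ -5.3494e-5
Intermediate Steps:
1/(F(146) - 19636) = 1/(78*√146 - 19636) = 1/(-19636 + 78*√146)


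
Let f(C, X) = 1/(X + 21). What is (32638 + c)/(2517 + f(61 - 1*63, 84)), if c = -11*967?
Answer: 2310105/264286 ≈ 8.7409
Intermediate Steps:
f(C, X) = 1/(21 + X)
c = -10637
(32638 + c)/(2517 + f(61 - 1*63, 84)) = (32638 - 10637)/(2517 + 1/(21 + 84)) = 22001/(2517 + 1/105) = 22001/(264286/105) = 22001*(105/264286) = 2310105/264286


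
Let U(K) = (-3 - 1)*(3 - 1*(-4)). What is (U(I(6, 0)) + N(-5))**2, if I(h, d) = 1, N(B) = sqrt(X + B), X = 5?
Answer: 784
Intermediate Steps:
N(B) = sqrt(5 + B)
U(K) = -28 (U(K) = -4*(3 + 4) = -4*7 = -28)
(U(I(6, 0)) + N(-5))**2 = (-28 + sqrt(5 - 5))**2 = (-28 + sqrt(0))**2 = (-28 + 0)**2 = (-28)**2 = 784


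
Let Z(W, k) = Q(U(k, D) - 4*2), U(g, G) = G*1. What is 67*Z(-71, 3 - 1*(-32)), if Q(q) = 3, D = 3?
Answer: 201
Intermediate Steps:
U(g, G) = G
Z(W, k) = 3
67*Z(-71, 3 - 1*(-32)) = 67*3 = 201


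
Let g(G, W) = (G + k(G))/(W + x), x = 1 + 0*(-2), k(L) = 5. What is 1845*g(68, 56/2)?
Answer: 134685/29 ≈ 4644.3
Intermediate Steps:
x = 1 (x = 1 + 0 = 1)
g(G, W) = (5 + G)/(1 + W) (g(G, W) = (G + 5)/(W + 1) = (5 + G)/(1 + W))
1845*g(68, 56/2) = 1845*((5 + 68)/(1 + 56/2)) = 1845*(73/(1 + 56*(1/2))) = 1845*(73/(1 + 28)) = 1845*(73/29) = 134685/29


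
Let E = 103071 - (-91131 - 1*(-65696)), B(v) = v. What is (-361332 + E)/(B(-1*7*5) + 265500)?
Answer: -232826/265465 ≈ -0.87705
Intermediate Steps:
E = 128506 (E = 103071 - (-91131 + 65696) = 103071 - 1*(-25435) = 103071 + 25435 = 128506)
(-361332 + E)/(B(-1*7*5) + 265500) = (-361332 + 128506)/(-1*7*5 + 265500) = -232826/(-7*5 + 265500) = -232826/(-35 + 265500) = -232826/265465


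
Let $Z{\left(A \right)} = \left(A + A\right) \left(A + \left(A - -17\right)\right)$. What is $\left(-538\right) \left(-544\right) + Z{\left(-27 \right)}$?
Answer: $294670$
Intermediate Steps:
$Z{\left(A \right)} = 2 A \left(17 + 2 A\right)$ ($Z{\left(A \right)} = 2 A \left(A + \left(A + 17\right)\right) = 2 A \left(A + \left(17 + A\right)\right) = 2 A \left(17 + 2 A\right)$)
$\left(-538\right) \left(-544\right) + Z{\left(-27 \right)} = \left(-538\right) \left(-544\right) + 2 \left(-27\right) \left(17 + 2 \left(-27\right)\right) = 292672 + 2 \left(-27\right) \left(17 - 54\right) = 292672 + 2 \left(-27\right) \left(-37\right) = 292672 + 1998 = 294670$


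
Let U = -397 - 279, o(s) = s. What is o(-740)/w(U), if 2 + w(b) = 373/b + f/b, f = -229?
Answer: 62530/187 ≈ 334.38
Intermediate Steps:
U = -676
w(b) = -2 + 144/b (w(b) = -2 + (373/b - 229/b) = -2 + 144/b)
o(-740)/w(U) = -740/(-2 + 144/(-676)) = -740/(-2 + 144*(-1/676)) = -740/(-2 - 36/169) = -740/(-374/169) = -740*(-169/374) = 62530/187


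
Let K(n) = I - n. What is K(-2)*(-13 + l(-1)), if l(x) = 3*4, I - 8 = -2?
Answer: -8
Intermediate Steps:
I = 6 (I = 8 - 2 = 6)
l(x) = 12
K(n) = 6 - n
K(-2)*(-13 + l(-1)) = (6 - 1*(-2))*(-13 + 12) = (6 + 2)*(-1) = 8*(-1) = -8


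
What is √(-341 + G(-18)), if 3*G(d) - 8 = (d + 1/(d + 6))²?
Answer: I*√297213/36 ≈ 15.144*I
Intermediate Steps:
G(d) = 8/3 + (d + 1/(6 + d))²/3 (G(d) = 8/3 + (d + 1/(d + 6))²/3 = 8/3 + (d + 1/(6 + d))²/3)
√(-341 + G(-18)) = √(-341 + (8/3 + (1 + (-18)² + 6*(-18))²/(3*(6 - 18)²))) = √(-341 + (8/3 + (⅓)*(1 + 324 - 108)²/(-12)²)) = √(-341 + (8/3 + (⅓)*(1/144)*217²)) = √(-341 + (8/3 + (⅓)*(1/144)*47089)) = √(-341 + (8/3 + 47089/432)) = √(-341 + 48241/432) = √(-99071/432) = I*√297213/36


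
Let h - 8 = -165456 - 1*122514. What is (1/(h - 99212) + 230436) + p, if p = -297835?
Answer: -26095140427/387174 ≈ -67399.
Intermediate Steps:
h = -287962 (h = 8 + (-165456 - 1*122514) = 8 + (-165456 - 122514) = 8 - 287970 = -287962)
(1/(h - 99212) + 230436) + p = (1/(-287962 - 99212) + 230436) - 297835 = (1/(-387174) + 230436) - 297835 = (-1/387174 + 230436) - 297835 = 89218827863/387174 - 297835 = -26095140427/387174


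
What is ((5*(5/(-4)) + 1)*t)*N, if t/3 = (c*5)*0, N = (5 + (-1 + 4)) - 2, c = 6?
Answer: 0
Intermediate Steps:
N = 6 (N = (5 + 3) - 2 = 8 - 2 = 6)
t = 0 (t = 3*((6*5)*0) = 3*(30*0) = 3*0 = 0)
((5*(5/(-4)) + 1)*t)*N = ((5*(5/(-4)) + 1)*0)*6 = ((5*(5*(-¼)) + 1)*0)*6 = ((5*(-5/4) + 1)*0)*6 = ((-25/4 + 1)*0)*6 = -21/4*0*6 = 0*6 = 0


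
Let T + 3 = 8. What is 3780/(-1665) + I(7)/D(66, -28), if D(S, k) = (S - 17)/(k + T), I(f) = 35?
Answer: -4843/259 ≈ -18.699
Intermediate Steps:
T = 5 (T = -3 + 8 = 5)
D(S, k) = (-17 + S)/(5 + k) (D(S, k) = (S - 17)/(k + 5) = (-17 + S)/(5 + k))
3780/(-1665) + I(7)/D(66, -28) = 3780/(-1665) + 35/(((-17 + 66)/(5 - 28))) = 3780*(-1/1665) + 35/((49/(-23))) = -84/37 + 35/((-1/23*49)) = -84/37 + 35/(-49/23) = -84/37 + 35*(-23/49) = -84/37 - 115/7 = -4843/259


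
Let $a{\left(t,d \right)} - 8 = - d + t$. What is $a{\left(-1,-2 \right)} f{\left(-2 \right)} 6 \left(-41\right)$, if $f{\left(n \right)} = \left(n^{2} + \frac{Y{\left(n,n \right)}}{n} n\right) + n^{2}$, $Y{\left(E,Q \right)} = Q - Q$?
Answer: $-17712$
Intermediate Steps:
$Y{\left(E,Q \right)} = 0$
$a{\left(t,d \right)} = 8 + t - d$ ($a{\left(t,d \right)} = 8 - \left(d - t\right) = 8 + t - d$)
$f{\left(n \right)} = 2 n^{2}$ ($f{\left(n \right)} = \left(n^{2} + \frac{0}{n} n\right) + n^{2} = \left(n^{2} + 0 n\right) + n^{2} = \left(n^{2} + 0\right) + n^{2} = n^{2} + n^{2} = 2 n^{2}$)
$a{\left(-1,-2 \right)} f{\left(-2 \right)} 6 \left(-41\right) = \left(8 - 1 - -2\right) 2 \left(-2\right)^{2} \cdot 6 \left(-41\right) = \left(8 - 1 + 2\right) 2 \cdot 4 \cdot 6 \left(-41\right) = 9 \cdot 8 \cdot 6 \left(-41\right) = 9 \cdot 48 \left(-41\right) = 432 \left(-41\right) = -17712$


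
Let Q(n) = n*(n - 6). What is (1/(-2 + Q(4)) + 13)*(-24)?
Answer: -1548/5 ≈ -309.60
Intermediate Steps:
Q(n) = n*(-6 + n)
(1/(-2 + Q(4)) + 13)*(-24) = (1/(-2 + 4*(-6 + 4)) + 13)*(-24) = (1/(-2 + 4*(-2)) + 13)*(-24) = (1/(-2 - 8) + 13)*(-24) = (1/(-10) + 13)*(-24) = (-1/10 + 13)*(-24) = (129/10)*(-24) = -1548/5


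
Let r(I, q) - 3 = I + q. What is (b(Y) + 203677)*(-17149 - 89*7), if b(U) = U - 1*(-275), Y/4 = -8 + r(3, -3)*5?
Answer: -3625132560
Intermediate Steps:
r(I, q) = 3 + I + q (r(I, q) = 3 + (I + q) = 3 + I + q)
Y = 28 (Y = 4*(-8 + (3 + 3 - 3)*5) = 4*(-8 + 3*5) = 4*(-8 + 15) = 4*7 = 28)
b(U) = 275 + U (b(U) = U + 275 = 275 + U)
(b(Y) + 203677)*(-17149 - 89*7) = ((275 + 28) + 203677)*(-17149 - 89*7) = (303 + 203677)*(-17149 - 623) = 203980*(-17772) = -3625132560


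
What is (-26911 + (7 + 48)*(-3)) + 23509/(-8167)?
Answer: -221153201/8167 ≈ -27079.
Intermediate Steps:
(-26911 + (7 + 48)*(-3)) + 23509/(-8167) = (-26911 + 55*(-3)) + 23509*(-1/8167) = (-26911 - 165) - 23509/8167 = -27076 - 23509/8167 = -221153201/8167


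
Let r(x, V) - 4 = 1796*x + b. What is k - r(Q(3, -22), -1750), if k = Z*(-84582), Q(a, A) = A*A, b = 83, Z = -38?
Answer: 2344765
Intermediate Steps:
Q(a, A) = A²
r(x, V) = 87 + 1796*x (r(x, V) = 4 + (1796*x + 83) = 4 + (83 + 1796*x) = 87 + 1796*x)
k = 3214116 (k = -38*(-84582) = 3214116)
k - r(Q(3, -22), -1750) = 3214116 - (87 + 1796*(-22)²) = 3214116 - (87 + 1796*484) = 3214116 - (87 + 869264) = 3214116 - 1*869351 = 3214116 - 869351 = 2344765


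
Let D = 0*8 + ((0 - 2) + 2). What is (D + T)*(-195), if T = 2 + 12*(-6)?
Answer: 13650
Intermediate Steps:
D = 0 (D = 0 + (-2 + 2) = 0 + 0 = 0)
T = -70 (T = 2 - 72 = -70)
(D + T)*(-195) = (0 - 70)*(-195) = -70*(-195) = 13650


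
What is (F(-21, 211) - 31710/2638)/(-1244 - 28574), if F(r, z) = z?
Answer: -131227/19664971 ≈ -0.0066731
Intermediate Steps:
(F(-21, 211) - 31710/2638)/(-1244 - 28574) = (211 - 31710/2638)/(-1244 - 28574) = (211 - 31710*1/2638)/(-29818) = (211 - 15855/1319)*(-1/29818) = (262454/1319)*(-1/29818) = -131227/19664971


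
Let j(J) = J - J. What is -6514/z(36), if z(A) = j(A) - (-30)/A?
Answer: -39084/5 ≈ -7816.8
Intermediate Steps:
j(J) = 0
z(A) = 30/A (z(A) = 0 - (-30)/A = 0 + 30/A = 30/A)
-6514/z(36) = -6514/(30/36) = -6514/(30*(1/36)) = -6514/⅚ = -6514*6/5 = -39084/5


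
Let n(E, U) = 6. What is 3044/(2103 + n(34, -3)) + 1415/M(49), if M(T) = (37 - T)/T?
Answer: -16243443/2812 ≈ -5776.5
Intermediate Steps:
M(T) = (37 - T)/T
3044/(2103 + n(34, -3)) + 1415/M(49) = 3044/(2103 + 6) + 1415/(((37 - 1*49)/49)) = 3044/2109 + 1415/(((37 - 49)/49)) = 3044*(1/2109) + 1415/(((1/49)*(-12))) = 3044/2109 + 1415/(-12/49) = 3044/2109 + 1415*(-49/12) = 3044/2109 - 69335/12 = -16243443/2812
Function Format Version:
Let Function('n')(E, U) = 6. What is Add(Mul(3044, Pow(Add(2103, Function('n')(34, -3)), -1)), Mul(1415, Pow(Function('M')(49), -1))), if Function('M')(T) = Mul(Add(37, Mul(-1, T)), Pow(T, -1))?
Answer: Rational(-16243443, 2812) ≈ -5776.5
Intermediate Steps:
Function('M')(T) = Mul(Pow(T, -1), Add(37, Mul(-1, T)))
Add(Mul(3044, Pow(Add(2103, Function('n')(34, -3)), -1)), Mul(1415, Pow(Function('M')(49), -1))) = Add(Mul(3044, Pow(Add(2103, 6), -1)), Mul(1415, Pow(Mul(Pow(49, -1), Add(37, Mul(-1, 49))), -1))) = Add(Mul(3044, Pow(2109, -1)), Mul(1415, Pow(Mul(Rational(1, 49), Add(37, -49)), -1))) = Add(Mul(3044, Rational(1, 2109)), Mul(1415, Pow(Mul(Rational(1, 49), -12), -1))) = Add(Rational(3044, 2109), Mul(1415, Pow(Rational(-12, 49), -1))) = Add(Rational(3044, 2109), Mul(1415, Rational(-49, 12))) = Add(Rational(3044, 2109), Rational(-69335, 12)) = Rational(-16243443, 2812)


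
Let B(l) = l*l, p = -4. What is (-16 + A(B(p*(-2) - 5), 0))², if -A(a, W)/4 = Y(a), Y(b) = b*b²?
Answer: 8596624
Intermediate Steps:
Y(b) = b³
B(l) = l²
A(a, W) = -4*a³
(-16 + A(B(p*(-2) - 5), 0))² = (-16 - 4*(-4*(-2) - 5)⁶)² = (-16 - 4*(8 - 5)⁶)² = (-16 - 4*(3²)³)² = (-16 - 4*9³)² = (-16 - 4*729)² = (-16 - 2916)² = (-2932)² = 8596624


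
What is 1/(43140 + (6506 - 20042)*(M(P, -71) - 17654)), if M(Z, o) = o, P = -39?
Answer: 1/239968740 ≈ 4.1672e-9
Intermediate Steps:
1/(43140 + (6506 - 20042)*(M(P, -71) - 17654)) = 1/(43140 + (6506 - 20042)*(-71 - 17654)) = 1/(43140 - 13536*(-17725)) = 1/(43140 + 239925600) = 1/239968740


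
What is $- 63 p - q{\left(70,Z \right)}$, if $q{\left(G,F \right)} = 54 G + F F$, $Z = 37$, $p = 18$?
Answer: $-6283$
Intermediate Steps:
$q{\left(G,F \right)} = F^{2} + 54 G$ ($q{\left(G,F \right)} = 54 G + F^{2} = F^{2} + 54 G$)
$- 63 p - q{\left(70,Z \right)} = \left(-63\right) 18 - \left(37^{2} + 54 \cdot 70\right) = -1134 - \left(1369 + 3780\right) = -1134 - 5149 = -6283$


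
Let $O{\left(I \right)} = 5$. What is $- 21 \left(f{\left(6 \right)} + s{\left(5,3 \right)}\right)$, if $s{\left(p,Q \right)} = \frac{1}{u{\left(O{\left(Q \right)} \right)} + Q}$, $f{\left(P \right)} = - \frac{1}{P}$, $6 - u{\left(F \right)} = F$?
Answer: $- \frac{7}{4} \approx -1.75$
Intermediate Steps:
$u{\left(F \right)} = 6 - F$
$s{\left(p,Q \right)} = \frac{1}{1 + Q}$ ($s{\left(p,Q \right)} = \frac{1}{\left(6 - 5\right) + Q} = \frac{1}{1 + Q}$)
$- 21 \left(f{\left(6 \right)} + s{\left(5,3 \right)}\right) = - 21 \left(- \frac{1}{6} + \frac{1}{1 + 3}\right) = - 21 \left(\left(-1\right) \frac{1}{6} + \frac{1}{4}\right) = - 21 \left(- \frac{1}{6} + \frac{1}{4}\right) = \left(-21\right) \frac{1}{12} = - \frac{7}{4}$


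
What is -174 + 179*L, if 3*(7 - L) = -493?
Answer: 91484/3 ≈ 30495.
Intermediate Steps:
L = 514/3 (L = 7 - 1/3*(-493) = 7 + 493/3 = 514/3 ≈ 171.33)
-174 + 179*L = -174 + 179*(514/3) = -174 + 92006/3 = 91484/3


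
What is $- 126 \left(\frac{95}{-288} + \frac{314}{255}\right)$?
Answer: $- \frac{154483}{1360} \approx -113.59$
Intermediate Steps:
$- 126 \left(\frac{95}{-288} + \frac{314}{255}\right) = - 126 \left(95 \left(- \frac{1}{288}\right) + 314 \cdot \frac{1}{255}\right) = - 126 \left(- \frac{95}{288} + \frac{314}{255}\right) = \left(-126\right) \frac{22069}{24480} = - \frac{154483}{1360}$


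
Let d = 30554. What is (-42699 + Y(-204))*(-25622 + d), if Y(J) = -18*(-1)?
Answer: -210502692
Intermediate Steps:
Y(J) = 18
(-42699 + Y(-204))*(-25622 + d) = (-42699 + 18)*(-25622 + 30554) = -42681*4932 = -210502692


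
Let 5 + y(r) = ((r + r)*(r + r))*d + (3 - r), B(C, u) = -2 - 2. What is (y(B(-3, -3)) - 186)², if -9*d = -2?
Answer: 2334784/81 ≈ 28825.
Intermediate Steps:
d = 2/9 (d = -⅑*(-2) = 2/9 ≈ 0.22222)
B(C, u) = -4
y(r) = -2 - r + 8*r²/9 (y(r) = -5 + (((r + r)*(r + r))*(2/9) + (3 - r)) = -5 + (((2*r)*(2*r))*(2/9) + (3 - r)) = -5 + ((4*r²)*(2/9) + (3 - r)) = -5 + (8*r²/9 + (3 - r)) = -5 + (3 - r + 8*r²/9) = -2 - r + 8*r²/9)
(y(B(-3, -3)) - 186)² = ((-2 - 1*(-4) + (8/9)*(-4)²) - 186)² = ((-2 + 4 + (8/9)*16) - 186)² = ((-2 + 4 + 128/9) - 186)² = (146/9 - 186)² = (-1528/9)² = 2334784/81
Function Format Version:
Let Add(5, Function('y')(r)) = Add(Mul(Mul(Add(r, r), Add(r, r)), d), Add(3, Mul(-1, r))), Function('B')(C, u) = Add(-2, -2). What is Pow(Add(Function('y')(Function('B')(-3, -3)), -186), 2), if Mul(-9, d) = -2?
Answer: Rational(2334784, 81) ≈ 28825.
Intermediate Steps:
d = Rational(2, 9) (d = Mul(Rational(-1, 9), -2) = Rational(2, 9) ≈ 0.22222)
Function('B')(C, u) = -4
Function('y')(r) = Add(-2, Mul(-1, r), Mul(Rational(8, 9), Pow(r, 2))) (Function('y')(r) = Add(-5, Add(Mul(Mul(Add(r, r), Add(r, r)), Rational(2, 9)), Add(3, Mul(-1, r)))) = Add(-5, Add(Mul(Mul(Mul(2, r), Mul(2, r)), Rational(2, 9)), Add(3, Mul(-1, r)))) = Add(-5, Add(Mul(Mul(4, Pow(r, 2)), Rational(2, 9)), Add(3, Mul(-1, r)))) = Add(-5, Add(Mul(Rational(8, 9), Pow(r, 2)), Add(3, Mul(-1, r)))) = Add(-5, Add(3, Mul(-1, r), Mul(Rational(8, 9), Pow(r, 2)))) = Add(-2, Mul(-1, r), Mul(Rational(8, 9), Pow(r, 2))))
Pow(Add(Function('y')(Function('B')(-3, -3)), -186), 2) = Pow(Add(Add(-2, Mul(-1, -4), Mul(Rational(8, 9), Pow(-4, 2))), -186), 2) = Pow(Add(Add(-2, 4, Mul(Rational(8, 9), 16)), -186), 2) = Pow(Add(Add(-2, 4, Rational(128, 9)), -186), 2) = Pow(Add(Rational(146, 9), -186), 2) = Pow(Rational(-1528, 9), 2) = Rational(2334784, 81)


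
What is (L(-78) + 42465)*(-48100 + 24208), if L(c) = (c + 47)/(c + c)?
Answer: -13189520861/13 ≈ -1.0146e+9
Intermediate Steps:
L(c) = (47 + c)/(2*c) (L(c) = (47 + c)/((2*c)) = (47 + c)*(1/(2*c)) = (47 + c)/(2*c))
(L(-78) + 42465)*(-48100 + 24208) = ((1/2)*(47 - 78)/(-78) + 42465)*(-48100 + 24208) = ((1/2)*(-1/78)*(-31) + 42465)*(-23892) = (31/156 + 42465)*(-23892) = (6624571/156)*(-23892) = -13189520861/13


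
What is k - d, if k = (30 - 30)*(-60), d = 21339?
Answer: -21339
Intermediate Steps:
k = 0 (k = 0*(-60) = 0)
k - d = 0 - 1*21339 = 0 - 21339 = -21339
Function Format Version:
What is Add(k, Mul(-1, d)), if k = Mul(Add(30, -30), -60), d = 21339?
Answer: -21339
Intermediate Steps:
k = 0 (k = Mul(0, -60) = 0)
Add(k, Mul(-1, d)) = Add(0, Mul(-1, 21339)) = Add(0, -21339) = -21339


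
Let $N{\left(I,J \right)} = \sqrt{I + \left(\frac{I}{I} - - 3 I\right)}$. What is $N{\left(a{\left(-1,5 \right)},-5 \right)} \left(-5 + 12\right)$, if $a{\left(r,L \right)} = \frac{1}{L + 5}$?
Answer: $\frac{7 \sqrt{35}}{5} \approx 8.2825$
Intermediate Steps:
$a{\left(r,L \right)} = \frac{1}{5 + L}$
$N{\left(I,J \right)} = \sqrt{1 + 4 I}$ ($N{\left(I,J \right)} = \sqrt{I + \left(1 + 3 I\right)} = \sqrt{1 + 4 I}$)
$N{\left(a{\left(-1,5 \right)},-5 \right)} \left(-5 + 12\right) = \sqrt{1 + \frac{4}{5 + 5}} \left(-5 + 12\right) = \sqrt{1 + \frac{4}{10}} \cdot 7 = \sqrt{1 + 4 \cdot \frac{1}{10}} \cdot 7 = \sqrt{1 + \frac{2}{5}} \cdot 7 = \sqrt{\frac{7}{5}} \cdot 7 = \frac{\sqrt{35}}{5} \cdot 7 = \frac{7 \sqrt{35}}{5}$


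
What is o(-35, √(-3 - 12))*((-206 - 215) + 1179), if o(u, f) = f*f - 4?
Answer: -14402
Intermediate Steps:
o(u, f) = -4 + f² (o(u, f) = f² - 4 = -4 + f²)
o(-35, √(-3 - 12))*((-206 - 215) + 1179) = (-4 + (√(-3 - 12))²)*((-206 - 215) + 1179) = (-4 + (√(-15))²)*(-421 + 1179) = (-4 + (I*√15)²)*758 = (-4 - 15)*758 = -19*758 = -14402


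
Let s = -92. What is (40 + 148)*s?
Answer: -17296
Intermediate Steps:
(40 + 148)*s = (40 + 148)*(-92) = 188*(-92) = -17296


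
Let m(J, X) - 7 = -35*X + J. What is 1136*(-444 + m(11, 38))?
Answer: -1994816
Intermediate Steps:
m(J, X) = 7 + J - 35*X (m(J, X) = 7 + (-35*X + J) = 7 + (J - 35*X) = 7 + J - 35*X)
1136*(-444 + m(11, 38)) = 1136*(-444 + (7 + 11 - 35*38)) = 1136*(-444 + (7 + 11 - 1330)) = 1136*(-444 - 1312) = 1136*(-1756) = -1994816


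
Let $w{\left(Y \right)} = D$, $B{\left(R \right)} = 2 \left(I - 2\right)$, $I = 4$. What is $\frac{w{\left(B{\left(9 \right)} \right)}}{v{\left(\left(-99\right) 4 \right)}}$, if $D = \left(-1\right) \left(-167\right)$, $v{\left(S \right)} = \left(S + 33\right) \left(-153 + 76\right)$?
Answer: $\frac{167}{27951} \approx 0.0059747$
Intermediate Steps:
$B{\left(R \right)} = 4$ ($B{\left(R \right)} = 2 \left(4 - 2\right) = 2 \cdot 2 = 4$)
$v{\left(S \right)} = -2541 - 77 S$ ($v{\left(S \right)} = \left(33 + S\right) \left(-77\right) = -2541 - 77 S$)
$D = 167$
$w{\left(Y \right)} = 167$
$\frac{w{\left(B{\left(9 \right)} \right)}}{v{\left(\left(-99\right) 4 \right)}} = \frac{167}{-2541 - 77 \left(\left(-99\right) 4\right)} = \frac{167}{-2541 - -30492} = \frac{167}{-2541 + 30492} = \frac{167}{27951}$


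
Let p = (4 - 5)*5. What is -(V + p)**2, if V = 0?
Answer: -25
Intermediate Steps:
p = -5 (p = -1*5 = -5)
-(V + p)**2 = -(0 - 5)**2 = -1*(-5)**2 = -1*25 = -25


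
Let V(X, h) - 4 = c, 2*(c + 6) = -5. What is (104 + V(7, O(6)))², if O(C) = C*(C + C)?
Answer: 39601/4 ≈ 9900.3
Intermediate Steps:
O(C) = 2*C² (O(C) = C*(2*C) = 2*C²)
c = -17/2 (c = -6 + (½)*(-5) = -6 - 5/2 = -17/2 ≈ -8.5000)
V(X, h) = -9/2 (V(X, h) = 4 - 17/2 = -9/2)
(104 + V(7, O(6)))² = (104 - 9/2)² = (199/2)² = 39601/4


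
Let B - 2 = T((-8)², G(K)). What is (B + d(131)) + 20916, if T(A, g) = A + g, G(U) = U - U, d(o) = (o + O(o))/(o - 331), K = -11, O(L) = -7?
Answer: 1049069/50 ≈ 20981.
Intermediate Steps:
d(o) = (-7 + o)/(-331 + o) (d(o) = (o - 7)/(o - 331) = (-7 + o)/(-331 + o))
G(U) = 0
B = 66 (B = 2 + ((-8)² + 0) = 2 + (64 + 0) = 2 + 64 = 66)
(B + d(131)) + 20916 = (66 + (-7 + 131)/(-331 + 131)) + 20916 = (66 + 124/(-200)) + 20916 = (66 - 1/200*124) + 20916 = (66 - 31/50) + 20916 = 3269/50 + 20916 = 1049069/50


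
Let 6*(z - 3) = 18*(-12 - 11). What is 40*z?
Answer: -2640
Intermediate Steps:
z = -66 (z = 3 + (18*(-12 - 11))/6 = 3 + (18*(-23))/6 = 3 + (1/6)*(-414) = 3 - 69 = -66)
40*z = 40*(-66) = -2640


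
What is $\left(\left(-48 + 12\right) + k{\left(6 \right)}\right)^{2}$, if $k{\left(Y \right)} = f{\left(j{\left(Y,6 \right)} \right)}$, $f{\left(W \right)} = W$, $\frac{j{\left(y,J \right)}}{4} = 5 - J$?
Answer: $1600$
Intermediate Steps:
$j{\left(y,J \right)} = 20 - 4 J$ ($j{\left(y,J \right)} = 4 \left(5 - J\right) = 20 - 4 J$)
$k{\left(Y \right)} = -4$ ($k{\left(Y \right)} = 20 - 24 = -4$)
$\left(\left(-48 + 12\right) + k{\left(6 \right)}\right)^{2} = \left(\left(-48 + 12\right) - 4\right)^{2} = \left(-36 - 4\right)^{2} = \left(-40\right)^{2} = 1600$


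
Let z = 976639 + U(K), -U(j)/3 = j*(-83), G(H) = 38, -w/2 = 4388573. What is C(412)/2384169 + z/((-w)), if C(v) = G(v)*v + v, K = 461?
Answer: 457196664210/3487699900279 ≈ 0.13109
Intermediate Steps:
w = -8777146 (w = -2*4388573 = -8777146)
U(j) = 249*j (U(j) = -3*j*(-83) = -(-249)*j = 249*j)
z = 1091428 (z = 976639 + 249*461 = 976639 + 114789 = 1091428)
C(v) = 39*v (C(v) = 38*v + v = 39*v)
C(412)/2384169 + z/((-w)) = (39*412)/2384169 + 1091428/((-1*(-8777146))) = 16068*(1/2384169) + 1091428/8777146 = 5356/794723 + 1091428*(1/8777146) = 5356/794723 + 545714/4388573 = 457196664210/3487699900279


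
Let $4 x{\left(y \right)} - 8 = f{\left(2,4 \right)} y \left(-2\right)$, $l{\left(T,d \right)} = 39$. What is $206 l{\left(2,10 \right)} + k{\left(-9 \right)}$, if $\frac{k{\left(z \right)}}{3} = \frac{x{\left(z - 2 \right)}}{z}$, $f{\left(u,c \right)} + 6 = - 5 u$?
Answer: $\frac{24188}{3} \approx 8062.7$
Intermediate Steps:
$f{\left(u,c \right)} = -6 - 5 u$
$x{\left(y \right)} = 2 + 8 y$ ($x{\left(y \right)} = 2 + \frac{\left(-6 - 10\right) y \left(-2\right)}{4} = 2 + \frac{- 16 y \left(-2\right)}{4} = 2 + \frac{32 y}{4} = 2 + 8 y$)
$k{\left(z \right)} = \frac{3 \left(-14 + 8 z\right)}{z}$ ($k{\left(z \right)} = 3 \frac{2 + 8 \left(z - 2\right)}{z} = 3 \frac{2 + 8 \left(-2 + z\right)}{z} = 3 \frac{2 + \left(-16 + 8 z\right)}{z} = 3 \frac{-14 + 8 z}{z} = \frac{3 \left(-14 + 8 z\right)}{z}$)
$206 l{\left(2,10 \right)} + k{\left(-9 \right)} = 206 \cdot 39 + \left(24 - \frac{42}{-9}\right) = 8034 + \left(24 - - \frac{14}{3}\right) = 8034 + \left(24 + \frac{14}{3}\right) = 8034 + \frac{86}{3} = \frac{24188}{3}$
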